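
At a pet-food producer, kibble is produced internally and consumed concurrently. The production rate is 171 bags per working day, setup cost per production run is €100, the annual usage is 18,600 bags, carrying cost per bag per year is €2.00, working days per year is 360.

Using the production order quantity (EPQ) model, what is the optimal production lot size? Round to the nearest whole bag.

Daily demand d = 18,600/360 = 51.667; p = 171; 1 − d/p = 0.69786
EPQ = √(2DS / (H(1 − d/p)))
    = √(2 × 18,600 × 100 / (2 × 0.69786)) ≈ 1,632.58

1,633 bags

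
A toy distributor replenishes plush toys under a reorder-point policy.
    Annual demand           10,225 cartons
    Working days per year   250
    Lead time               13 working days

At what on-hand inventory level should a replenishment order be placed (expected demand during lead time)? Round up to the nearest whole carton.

532 cartons

Daily demand d = 10,225 / 250 = 40.900 cartons/day
Demand during lead time = 40.900 × 13 = 531.70
Reorder point = 531.70 → round up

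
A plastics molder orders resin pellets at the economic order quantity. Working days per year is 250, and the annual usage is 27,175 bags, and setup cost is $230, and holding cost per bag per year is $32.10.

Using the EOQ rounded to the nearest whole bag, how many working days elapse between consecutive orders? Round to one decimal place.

EOQ = √(2DS/H) = √(2 × 27,175 × 230 / 32.1)
    = √(389,423.68) ≈ 624.04 → Q = 624 bags
Days between orders = 250 / (D/Q) = 250 / 43.550 ≈ 5.741

5.7 days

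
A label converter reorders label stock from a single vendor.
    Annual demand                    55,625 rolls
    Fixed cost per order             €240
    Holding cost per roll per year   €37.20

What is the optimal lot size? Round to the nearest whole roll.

Q* = √(2·D·S / H) = √(2·55,625·240 / 37.2) = √717,741.9 ≈ 847.20

847 rolls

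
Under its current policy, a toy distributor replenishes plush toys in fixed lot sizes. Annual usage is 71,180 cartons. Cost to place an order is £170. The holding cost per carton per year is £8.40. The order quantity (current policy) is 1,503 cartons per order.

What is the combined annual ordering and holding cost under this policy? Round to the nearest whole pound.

Ordering: D/Q × S = 71,180/1,503 × £170 = £8,050.96
Holding:  Q/2 × H = 1,503/2 × £8.4 = £6,312.60
Total = £8,050.96 + £6,312.60 = £14,363.56

£14,364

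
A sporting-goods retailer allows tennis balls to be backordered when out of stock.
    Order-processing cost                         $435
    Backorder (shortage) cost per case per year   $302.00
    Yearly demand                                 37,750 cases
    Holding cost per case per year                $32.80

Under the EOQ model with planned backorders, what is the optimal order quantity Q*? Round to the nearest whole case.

Basic EOQ = √(2·37,750·435/32.8) = 1,000.648
Backorder adjustment √((H+b)/b) = √((32.8+302)/302) = 1.0529
Q* = 1,000.648 × 1.0529 ≈ 1,053.59

1,054 cases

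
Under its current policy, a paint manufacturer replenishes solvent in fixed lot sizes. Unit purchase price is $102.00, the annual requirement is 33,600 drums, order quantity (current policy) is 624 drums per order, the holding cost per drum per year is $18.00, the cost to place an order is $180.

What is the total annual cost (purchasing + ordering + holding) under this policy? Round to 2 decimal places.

Orders/yr = 33,600/624 = 53.846; ordering cost = 53.846 × $180 = $9,692.31
Average inventory = 624/2 = 312; holding cost = 312 × $18 = $5,616.00
Purchase cost = D·C = 33,600 × 102 = $3,427,200.00
Total = $9,692.31 + $5,616.00 + $3,427,200.00 = $3,442,508.31

$3,442,508.31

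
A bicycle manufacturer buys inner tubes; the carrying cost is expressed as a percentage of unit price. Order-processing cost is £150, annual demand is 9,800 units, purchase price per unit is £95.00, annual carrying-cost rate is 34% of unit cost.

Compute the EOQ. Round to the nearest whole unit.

302 units

H = i·C = 0.34 × £95 = £32.3000 per unit-year
Q* = √(2·D·S / H) = √(2·9,800·150 / 32.3) = √91,021.7 ≈ 301.70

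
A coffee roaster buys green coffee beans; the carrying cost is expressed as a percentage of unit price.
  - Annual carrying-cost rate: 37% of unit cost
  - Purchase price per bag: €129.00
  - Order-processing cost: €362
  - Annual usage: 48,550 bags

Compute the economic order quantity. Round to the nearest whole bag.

858 bags

Holding cost per bag per year: H = 37% × €129 = €47.7300
2DS/H = 2·48,550·362/47.73 = 736,438.30
EOQ = √736,438.30 ≈ 858.16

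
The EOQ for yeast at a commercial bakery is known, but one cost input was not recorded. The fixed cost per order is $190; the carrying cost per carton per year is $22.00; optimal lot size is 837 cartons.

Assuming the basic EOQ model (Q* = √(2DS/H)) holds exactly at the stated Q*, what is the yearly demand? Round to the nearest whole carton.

Since Q* = (2DS/H)^½, squaring gives Q*²·H = 2DS.
D = Q²H / (2S) = 837² × 22 / (2 × 190) = 40,559.26

40,559 cartons per year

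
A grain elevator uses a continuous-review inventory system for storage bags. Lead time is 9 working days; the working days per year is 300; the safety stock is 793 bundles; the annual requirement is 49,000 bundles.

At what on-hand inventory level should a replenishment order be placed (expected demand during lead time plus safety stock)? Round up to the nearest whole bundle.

Daily demand d = 49,000 / 300 = 163.333 bundles/day
Demand during lead time = 163.333 × 9 = 1,470.00
Reorder point = 1,470.00 + 793 = 2,263.00 → round up

2,263 bundles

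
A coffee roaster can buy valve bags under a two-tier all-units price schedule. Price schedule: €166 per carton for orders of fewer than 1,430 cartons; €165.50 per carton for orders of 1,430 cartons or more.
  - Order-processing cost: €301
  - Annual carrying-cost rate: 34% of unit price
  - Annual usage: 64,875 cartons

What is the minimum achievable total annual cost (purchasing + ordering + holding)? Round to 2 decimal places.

€10,790,701.06

H₁ = 34%×€166 = €56.4400;  H₂ = 34%×€165.50 = €56.2700
EOQ₁ = √(2×64,875×301/56.4400) = 831.85  (< 1,430, feasible at tier 1)
EOQ₂ = √(2×64,875×301/56.2700) = 833.10  (< 1,430 → use Q = 1,430 at tier-2 price)
TC(tier 1 (EOQ₁), Q≈831.8) = €10,816,199.44
TC(tier 2, Q≈1,430.0) = €10,790,701.06
Minimum at tier 2: €10,790,701.06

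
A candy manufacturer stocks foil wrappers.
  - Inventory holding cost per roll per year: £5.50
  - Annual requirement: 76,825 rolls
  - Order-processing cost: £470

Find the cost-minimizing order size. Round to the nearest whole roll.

3,624 rolls

EOQ = √(2DS/H) = √(2 × 76,825 × 470 / 5.5)
    = √(13,130,090.91) ≈ 3,623.55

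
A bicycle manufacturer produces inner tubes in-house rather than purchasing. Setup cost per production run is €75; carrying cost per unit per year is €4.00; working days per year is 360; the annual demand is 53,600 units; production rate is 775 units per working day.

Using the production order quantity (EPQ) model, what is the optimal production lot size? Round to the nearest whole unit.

d = 53,600/360 = 148.8889 units/day;  effective holding cost H(1 − d/p) = 4·(1 − 148.8889/775) = 3.23154
Q* = √(2DS / H_eff) = √(2·53,600·75 / 3.23154) ≈ 1,577.33

1,577 units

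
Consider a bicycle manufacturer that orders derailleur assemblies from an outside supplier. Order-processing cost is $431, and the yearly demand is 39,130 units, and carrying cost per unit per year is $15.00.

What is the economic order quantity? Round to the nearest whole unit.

1,500 units

Optimal lot size Q* = (2 × 39,130 × $431 / $15)^½ ≈ 1,499.56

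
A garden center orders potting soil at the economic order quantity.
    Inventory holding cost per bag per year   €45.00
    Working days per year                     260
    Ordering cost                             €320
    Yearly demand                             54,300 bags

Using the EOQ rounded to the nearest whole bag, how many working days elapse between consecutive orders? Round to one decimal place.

2DS/H = 2·54,300·320/45 = 772,266.67
EOQ = √772,266.67 ≈ 878.79 → Q = 879 bags
Cycle time = (working days × Q)/D = (260 × 879) / 54,300 = 4.209 days

4.2 days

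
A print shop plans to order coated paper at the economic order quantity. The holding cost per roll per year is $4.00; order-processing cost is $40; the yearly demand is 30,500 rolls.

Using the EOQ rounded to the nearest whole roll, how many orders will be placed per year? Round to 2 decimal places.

2DS/H = 2·30,500·40/4 = 610,000.00
EOQ = √610,000.00 ≈ 781.02 → Q = 781
N = D/Q = 30,500/781 ≈ 39.052 orders/yr

39.05 orders per year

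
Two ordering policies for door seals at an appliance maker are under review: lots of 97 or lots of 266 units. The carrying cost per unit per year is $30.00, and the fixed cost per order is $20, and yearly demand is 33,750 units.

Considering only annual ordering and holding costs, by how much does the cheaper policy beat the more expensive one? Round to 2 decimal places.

For each Q, cost = (D/Q)·S + (Q/2)·H.
TC(97) = (33,750/97)×20 + (97/2)×30 = $8,413.76
TC(266) = (33,750/266)×20 + (266/2)×30 = $6,527.59
Cheaper: Q = 266.  Difference = $1,886.17

$1,886.17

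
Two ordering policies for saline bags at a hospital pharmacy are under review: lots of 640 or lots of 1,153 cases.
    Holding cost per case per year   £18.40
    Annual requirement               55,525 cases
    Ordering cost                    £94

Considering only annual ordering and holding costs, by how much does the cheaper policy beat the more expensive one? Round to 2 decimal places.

£1,091.12

Annual cost at Q: ordering D·S/Q plus holding Q·H/2.
TC(640) = (55,525/640)×94 + (640/2)×18.4 = £14,043.23
TC(1,153) = (55,525/1,153)×94 + (1,153/2)×18.4 = £15,134.36
Cheaper: Q = 640.  Difference = £1,091.12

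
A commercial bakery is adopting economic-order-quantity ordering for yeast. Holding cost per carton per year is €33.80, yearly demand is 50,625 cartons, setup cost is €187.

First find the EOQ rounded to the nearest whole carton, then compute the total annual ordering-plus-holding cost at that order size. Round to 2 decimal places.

Optimal lot size Q* = (2 × 50,625 × €187 / €33.8)^½ ≈ 748.45 → Q = 748 cartons
Ordering: D/Q × S = 50,625/748 × €187 = €12,656.25
Holding:  Q/2 × H = 748/2 × €33.8 = €12,641.20
Total = €12,656.25 + €12,641.20 = €25,297.45

€25,297.45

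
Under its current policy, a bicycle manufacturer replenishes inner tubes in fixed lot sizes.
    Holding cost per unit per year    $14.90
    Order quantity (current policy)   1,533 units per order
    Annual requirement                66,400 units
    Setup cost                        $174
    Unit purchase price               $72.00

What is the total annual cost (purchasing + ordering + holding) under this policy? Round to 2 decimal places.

$4,799,757.44

Annual ordering cost = (D/Q)·S = (66,400/1,533) × 174 = $7,536.59
Annual holding cost  = (Q/2)·H = (1,533/2) × 14.9 = $11,420.85
Purchase cost = D·C = 66,400 × 72 = $4,780,800.00
Total = $7,536.59 + $11,420.85 + $4,780,800.00 = $4,799,757.44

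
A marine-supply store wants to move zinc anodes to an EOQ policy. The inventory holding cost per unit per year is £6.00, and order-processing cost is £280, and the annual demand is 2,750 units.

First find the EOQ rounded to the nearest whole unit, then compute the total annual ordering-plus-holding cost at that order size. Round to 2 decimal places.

Q* = √(2·D·S / H) = √(2·2,750·280 / 6) = √256,666.7 ≈ 506.62 → Q = 507 units
Ordering: D/Q × S = 2,750/507 × £280 = £1,518.74
Holding:  Q/2 × H = 507/2 × £6 = £1,521.00
Total = £1,518.74 + £1,521.00 = £3,039.74

£3,039.74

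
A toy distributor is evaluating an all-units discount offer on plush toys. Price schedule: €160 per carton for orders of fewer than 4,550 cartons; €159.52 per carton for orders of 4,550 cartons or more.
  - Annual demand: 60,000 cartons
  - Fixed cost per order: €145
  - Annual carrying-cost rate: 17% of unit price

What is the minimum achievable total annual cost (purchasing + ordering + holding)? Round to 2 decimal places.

H₁ = 17%×€160 = €27.2000;  H₂ = 17%×€159.52 = €27.1184
EOQ₁ = √(2×60,000×145/27.2000) = 799.82  (< 4,550, feasible at tier 1)
EOQ₂ = √(2×60,000×145/27.1184) = 801.02  (< 4,550 → use Q = 4,550 at tier-2 price)
TC(tier 1 (EOQ₁), Q≈799.8) = €9,621,755.00
TC(tier 2, Q≈4,550.0) = €9,634,806.45
Minimum at tier 1 (EOQ₁): €9,621,755.00

€9,621,755.00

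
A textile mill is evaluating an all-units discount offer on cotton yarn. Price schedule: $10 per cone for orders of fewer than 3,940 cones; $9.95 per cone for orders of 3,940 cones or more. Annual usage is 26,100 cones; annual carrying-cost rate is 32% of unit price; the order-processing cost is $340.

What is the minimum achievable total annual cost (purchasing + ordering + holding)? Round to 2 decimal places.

$268,219.76

H₁ = 32%×$10 = $3.2000;  H₂ = 32%×$9.95 = $3.1840
EOQ₁ = √(2×26,100×340/3.2000) = 2,355.05  (< 3,940, feasible at tier 1)
EOQ₂ = √(2×26,100×340/3.1840) = 2,360.96  (< 3,940 → use Q = 3,940 at tier-2 price)
TC(tier 1 (EOQ₁), Q≈2,355.0) = $268,536.15
TC(tier 2, Q≈3,940.0) = $268,219.76
Minimum at tier 2: $268,219.76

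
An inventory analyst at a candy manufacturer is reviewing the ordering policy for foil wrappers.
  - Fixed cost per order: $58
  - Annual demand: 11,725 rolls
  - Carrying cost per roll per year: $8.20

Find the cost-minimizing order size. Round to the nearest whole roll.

EOQ = √(2DS/H) = √(2 × 11,725 × 58 / 8.2)
    = √(165,865.85) ≈ 407.27

407 rolls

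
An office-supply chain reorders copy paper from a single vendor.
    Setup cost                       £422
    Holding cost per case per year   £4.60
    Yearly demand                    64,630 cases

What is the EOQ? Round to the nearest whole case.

EOQ = √(2DS/H) = √(2 × 64,630 × 422 / 4.6)
    = √(11,858,200.00) ≈ 3,443.57

3,444 cases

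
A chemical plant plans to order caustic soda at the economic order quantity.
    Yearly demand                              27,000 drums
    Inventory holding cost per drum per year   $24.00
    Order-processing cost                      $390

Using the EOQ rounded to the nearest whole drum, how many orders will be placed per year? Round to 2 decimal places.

2DS/H = 2·27,000·390/24 = 877,500.00
EOQ = √877,500.00 ≈ 936.75 → Q = 937
Orders per year = D/Q = 27,000 / 937 = 28.815

28.82 orders per year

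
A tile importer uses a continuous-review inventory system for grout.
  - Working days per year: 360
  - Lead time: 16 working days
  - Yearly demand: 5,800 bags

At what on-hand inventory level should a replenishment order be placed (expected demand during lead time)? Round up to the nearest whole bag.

Daily demand d = 5,800 / 360 = 16.111 bags/day
Demand during lead time = 16.111 × 16 = 257.78
Reorder point = 257.78 → round up

258 bags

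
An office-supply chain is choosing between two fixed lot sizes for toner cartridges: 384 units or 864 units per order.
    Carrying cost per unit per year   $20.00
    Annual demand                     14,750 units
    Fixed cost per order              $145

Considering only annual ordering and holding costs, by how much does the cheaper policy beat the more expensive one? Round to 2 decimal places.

Annual cost at Q: ordering D·S/Q plus holding Q·H/2.
TC(384) = (14,750/384)×145 + (384/2)×20 = $9,409.66
TC(864) = (14,750/864)×145 + (864/2)×20 = $11,115.41
Lots of 384 are cheaper by $1,705.74.

$1,705.74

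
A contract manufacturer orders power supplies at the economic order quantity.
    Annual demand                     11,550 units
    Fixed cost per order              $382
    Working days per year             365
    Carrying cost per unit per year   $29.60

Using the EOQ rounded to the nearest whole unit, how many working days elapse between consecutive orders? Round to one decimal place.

17.3 days

Q* = √(2·D·S / H) = √(2·11,550·382 / 29.6) = √298,114.9 ≈ 546.00 → Q = 546 units
T = Q/D × 365 days = 546/11,550 × 365 = 17.255 days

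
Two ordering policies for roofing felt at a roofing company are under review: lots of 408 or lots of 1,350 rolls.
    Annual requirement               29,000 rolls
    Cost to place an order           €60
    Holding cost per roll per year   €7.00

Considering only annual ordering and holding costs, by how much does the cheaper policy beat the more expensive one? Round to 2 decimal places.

€321.18

Annual cost at Q: ordering D·S/Q plus holding Q·H/2.
TC(408) = (29,000/408)×60 + (408/2)×7 = €5,692.71
TC(1,350) = (29,000/1,350)×60 + (1,350/2)×7 = €6,013.89
Cheaper: Q = 408.  Difference = €321.18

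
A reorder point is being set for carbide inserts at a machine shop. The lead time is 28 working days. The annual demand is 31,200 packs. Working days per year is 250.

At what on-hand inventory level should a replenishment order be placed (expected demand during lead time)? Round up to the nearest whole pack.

Daily demand d = 31,200 / 250 = 124.800 packs/day
Demand during lead time = 124.800 × 28 = 3,494.40
Reorder point = 3,494.40 → round up

3,495 packs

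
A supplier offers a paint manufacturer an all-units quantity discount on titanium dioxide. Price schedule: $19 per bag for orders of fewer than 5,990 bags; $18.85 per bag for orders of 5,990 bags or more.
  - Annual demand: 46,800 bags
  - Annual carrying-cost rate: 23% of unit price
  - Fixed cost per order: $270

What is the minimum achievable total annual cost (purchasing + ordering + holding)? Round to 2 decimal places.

$897,274.34

H₁ = 23%×$19 = $4.3700;  H₂ = 23%×$18.85 = $4.3355
EOQ₁ = √(2×46,800×270/4.3700) = 2,404.80  (< 5,990, feasible at tier 1)
EOQ₂ = √(2×46,800×270/4.3355) = 2,414.35  (< 5,990 → use Q = 5,990 at tier-2 price)
TC(tier 1 (EOQ₁), Q≈2,404.8) = $899,708.98
TC(tier 2, Q≈5,990.0) = $897,274.34
Minimum at tier 2: $897,274.34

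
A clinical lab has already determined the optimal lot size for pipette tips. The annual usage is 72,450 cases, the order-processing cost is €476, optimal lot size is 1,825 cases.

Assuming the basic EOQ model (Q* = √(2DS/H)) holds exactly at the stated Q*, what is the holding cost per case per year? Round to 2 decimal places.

€20.71

Since Q* = (2DS/H)^½, squaring gives Q*²·H = 2DS.
H = 2DS / Q² = 2 × 72,450 × 476 / 1,825² = 20.7085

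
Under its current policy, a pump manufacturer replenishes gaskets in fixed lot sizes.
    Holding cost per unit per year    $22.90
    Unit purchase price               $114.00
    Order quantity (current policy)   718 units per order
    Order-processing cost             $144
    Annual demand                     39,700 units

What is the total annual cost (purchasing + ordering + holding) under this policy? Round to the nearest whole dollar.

$4,541,983

Orders/yr = 39,700/718 = 55.292; ordering cost = 55.292 × $144 = $7,962.12
Average inventory = 718/2 = 359; holding cost = 359 × $22.9 = $8,221.10
Purchase cost = D·C = 39,700 × 114 = $4,525,800.00
Total = $7,962.12 + $8,221.10 + $4,525,800.00 = $4,541,983.22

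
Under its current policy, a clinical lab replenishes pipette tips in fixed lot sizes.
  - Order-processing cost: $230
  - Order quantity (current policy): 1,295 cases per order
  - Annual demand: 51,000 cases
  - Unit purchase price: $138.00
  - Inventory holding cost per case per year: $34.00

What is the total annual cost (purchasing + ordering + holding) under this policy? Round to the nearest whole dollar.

$7,069,073

Orders/yr = 51,000/1,295 = 39.382; ordering cost = 39.382 × $230 = $9,057.92
Average inventory = 1,295/2 = 647.5; holding cost = 647.5 × $34 = $22,015.00
Purchase cost = D·C = 51,000 × 138 = $7,038,000.00
Total = $9,057.92 + $22,015.00 + $7,038,000.00 = $7,069,072.92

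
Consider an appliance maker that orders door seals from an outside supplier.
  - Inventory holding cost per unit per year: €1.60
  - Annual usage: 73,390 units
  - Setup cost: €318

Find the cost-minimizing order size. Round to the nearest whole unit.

5,401 units

Optimal lot size Q* = (2 × 73,390 × €318 / €1.6)^½ ≈ 5,401.16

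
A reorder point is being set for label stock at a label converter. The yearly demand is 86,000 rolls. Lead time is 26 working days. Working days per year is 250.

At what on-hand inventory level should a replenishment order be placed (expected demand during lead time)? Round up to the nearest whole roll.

8,944 rolls

Daily demand d = 86,000 / 250 = 344.000 rolls/day
Demand during lead time = 344.000 × 26 = 8,944.00
Reorder point = 8,944.00 → round up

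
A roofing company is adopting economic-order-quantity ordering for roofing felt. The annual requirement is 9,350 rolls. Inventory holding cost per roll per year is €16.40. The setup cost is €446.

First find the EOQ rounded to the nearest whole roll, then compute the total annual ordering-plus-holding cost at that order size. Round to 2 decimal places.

€11,695.27

Optimal lot size Q* = (2 × 9,350 × €446 / €16.4)^½ ≈ 713.13 → Q = 713 rolls
Orders/yr = 9,350/713 = 13.114; ordering cost = 13.114 × €446 = €5,848.67
Average inventory = 713/2 = 356.5; holding cost = 356.5 × €16.4 = €5,846.60
Total = €5,848.67 + €5,846.60 = €11,695.27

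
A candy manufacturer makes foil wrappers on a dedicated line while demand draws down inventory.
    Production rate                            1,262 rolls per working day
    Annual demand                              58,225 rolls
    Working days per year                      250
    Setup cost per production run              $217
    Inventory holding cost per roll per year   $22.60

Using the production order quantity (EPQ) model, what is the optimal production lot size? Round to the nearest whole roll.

1,171 rolls

d = 58,225/250 = 232.9000 rolls/day;  effective holding cost H(1 − d/p) = 22.6·(1 − 232.9000/1262) = 18.42921
Q* = √(2DS / H_eff) = √(2·58,225·217 / 18.42921) ≈ 1,170.97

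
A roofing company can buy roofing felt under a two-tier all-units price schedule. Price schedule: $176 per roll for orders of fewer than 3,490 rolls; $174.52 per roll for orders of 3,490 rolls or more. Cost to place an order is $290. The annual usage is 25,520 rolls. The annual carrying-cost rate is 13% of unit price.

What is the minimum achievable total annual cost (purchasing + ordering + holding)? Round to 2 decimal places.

$4,495,460.84

H₁ = 13%×$176 = $22.8800;  H₂ = 13%×$174.52 = $22.6876
EOQ₁ = √(2×25,520×290/22.8800) = 804.32  (< 3,490, feasible at tier 1)
EOQ₂ = √(2×25,520×290/22.6876) = 807.72  (< 3,490 → use Q = 3,490 at tier-2 price)
TC(tier 1 (EOQ₁), Q≈804.3) = $4,509,922.73
TC(tier 2, Q≈3,490.0) = $4,495,460.84
Minimum at tier 2: $4,495,460.84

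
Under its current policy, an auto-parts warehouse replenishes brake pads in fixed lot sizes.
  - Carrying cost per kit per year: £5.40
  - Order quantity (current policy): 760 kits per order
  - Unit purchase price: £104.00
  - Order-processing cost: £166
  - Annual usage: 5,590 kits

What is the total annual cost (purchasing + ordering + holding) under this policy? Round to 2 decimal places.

£584,632.97

Ordering: D/Q × S = 5,590/760 × £166 = £1,220.97
Holding:  Q/2 × H = 760/2 × £5.4 = £2,052.00
Purchase cost = D·C = 5,590 × 104 = £581,360.00
Total = £1,220.97 + £2,052.00 + £581,360.00 = £584,632.97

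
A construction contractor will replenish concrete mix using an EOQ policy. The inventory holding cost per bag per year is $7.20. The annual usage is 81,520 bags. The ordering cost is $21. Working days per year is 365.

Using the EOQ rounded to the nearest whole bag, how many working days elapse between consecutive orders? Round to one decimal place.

2DS/H = 2·81,520·21/7.2 = 475,533.33
EOQ = √475,533.33 ≈ 689.59 → Q = 690 bags
Days between orders = 365 / (D/Q) = 365 / 118.145 ≈ 3.089

3.1 days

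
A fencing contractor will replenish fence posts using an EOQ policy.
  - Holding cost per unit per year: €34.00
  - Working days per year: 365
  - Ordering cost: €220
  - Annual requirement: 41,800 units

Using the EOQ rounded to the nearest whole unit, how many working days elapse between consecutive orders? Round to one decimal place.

Optimal lot size Q* = (2 × 41,800 × €220 / €34)^½ ≈ 735.49 → Q = 735 units
T = Q/D × 365 days = 735/41,800 × 365 = 6.418 days

6.4 days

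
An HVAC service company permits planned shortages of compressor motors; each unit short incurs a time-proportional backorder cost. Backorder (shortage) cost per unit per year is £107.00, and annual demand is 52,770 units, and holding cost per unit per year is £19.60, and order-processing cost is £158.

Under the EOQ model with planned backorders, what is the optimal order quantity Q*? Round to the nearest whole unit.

1,003 units

Basic EOQ = √(2·52,770·158/19.6) = 922.378
Backorder adjustment √((H+b)/b) = √((19.6+107)/107) = 1.0877
Q* = 922.378 × 1.0877 ≈ 1,003.31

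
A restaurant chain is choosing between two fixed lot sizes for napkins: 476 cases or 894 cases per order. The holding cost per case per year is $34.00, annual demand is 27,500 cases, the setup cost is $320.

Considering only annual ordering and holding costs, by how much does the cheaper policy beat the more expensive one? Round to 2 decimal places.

For each Q, cost = (D/Q)·S + (Q/2)·H.
TC(476) = (27,500/476)×320 + (476/2)×34 = $26,579.39
TC(894) = (27,500/894)×320 + (894/2)×34 = $25,041.40
|ΔTC| = |$26,579.39 − $25,041.40| = $1,537.99

$1,537.99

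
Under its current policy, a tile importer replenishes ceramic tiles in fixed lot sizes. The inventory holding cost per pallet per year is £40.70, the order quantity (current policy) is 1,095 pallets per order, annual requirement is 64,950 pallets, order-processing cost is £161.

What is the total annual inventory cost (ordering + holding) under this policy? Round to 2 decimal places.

£31,832.98

Ordering: D/Q × S = 64,950/1,095 × £161 = £9,549.73
Holding:  Q/2 × H = 1,095/2 × £40.7 = £22,283.25
Total = £9,549.73 + £22,283.25 = £31,832.98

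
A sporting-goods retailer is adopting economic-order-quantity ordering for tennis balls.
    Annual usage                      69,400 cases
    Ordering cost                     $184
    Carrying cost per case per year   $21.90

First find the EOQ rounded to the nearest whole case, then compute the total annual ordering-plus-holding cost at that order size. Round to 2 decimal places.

$23,649.70

2DS/H = 2·69,400·184/21.9 = 1,166,173.52
EOQ = √1,166,173.52 ≈ 1,079.90 → Q = 1,080 cases
Ordering: D/Q × S = 69,400/1,080 × $184 = $11,823.70
Holding:  Q/2 × H = 1,080/2 × $21.9 = $11,826.00
Total = $11,823.70 + $11,826.00 = $23,649.70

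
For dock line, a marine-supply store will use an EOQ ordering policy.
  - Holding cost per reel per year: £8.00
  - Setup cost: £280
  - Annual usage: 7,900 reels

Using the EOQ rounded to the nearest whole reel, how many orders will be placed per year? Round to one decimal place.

10.6 orders per year

Q* = √(2·D·S / H) = √(2·7,900·280 / 8) = √553,000.0 ≈ 743.64 → Q = 744
N = D/Q = 7,900/744 ≈ 10.618 orders/yr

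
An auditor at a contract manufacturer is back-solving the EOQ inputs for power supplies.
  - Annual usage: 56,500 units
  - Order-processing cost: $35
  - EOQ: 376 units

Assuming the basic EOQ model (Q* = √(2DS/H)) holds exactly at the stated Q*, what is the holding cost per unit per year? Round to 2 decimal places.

$27.98

Since Q* = (2DS/H)^½, squaring gives Q*²·H = 2DS.
H = 2DS / Q² = 2 × 56,500 × 35 / 376² = 27.9750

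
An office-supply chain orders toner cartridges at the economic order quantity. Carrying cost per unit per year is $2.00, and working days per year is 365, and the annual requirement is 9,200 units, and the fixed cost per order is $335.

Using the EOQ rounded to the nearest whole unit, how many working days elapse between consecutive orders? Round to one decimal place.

69.7 days

Q* = √(2·D·S / H) = √(2·9,200·335 / 2) = √3,082,000.0 ≈ 1,755.56 → Q = 1,756 units
Cycle time = (working days × Q)/D = (365 × 1,756) / 9,200 = 69.667 days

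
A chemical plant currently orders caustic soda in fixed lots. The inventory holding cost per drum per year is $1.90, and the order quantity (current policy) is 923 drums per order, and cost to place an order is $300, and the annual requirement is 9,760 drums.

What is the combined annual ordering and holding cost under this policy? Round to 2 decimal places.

$4,049.11

Orders/yr = 9,760/923 = 10.574; ordering cost = 10.574 × $300 = $3,172.26
Average inventory = 923/2 = 461.5; holding cost = 461.5 × $1.9 = $876.85
Total = $3,172.26 + $876.85 = $4,049.11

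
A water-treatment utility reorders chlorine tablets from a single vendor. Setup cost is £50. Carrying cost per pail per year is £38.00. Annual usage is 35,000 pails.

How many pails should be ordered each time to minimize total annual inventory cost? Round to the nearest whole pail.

2DS/H = 2·35,000·50/38 = 92,105.26
EOQ = √92,105.26 ≈ 303.49

303 pails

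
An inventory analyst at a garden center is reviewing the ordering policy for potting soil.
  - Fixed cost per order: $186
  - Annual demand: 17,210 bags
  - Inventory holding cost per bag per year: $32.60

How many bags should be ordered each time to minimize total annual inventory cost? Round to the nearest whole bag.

2DS/H = 2·17,210·186/32.6 = 196,384.05
EOQ = √196,384.05 ≈ 443.15

443 bags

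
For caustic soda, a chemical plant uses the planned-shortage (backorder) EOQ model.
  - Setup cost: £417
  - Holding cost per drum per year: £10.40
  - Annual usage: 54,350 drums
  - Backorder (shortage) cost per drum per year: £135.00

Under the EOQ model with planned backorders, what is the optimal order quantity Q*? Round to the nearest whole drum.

Q* = √(2DS/H) · √((H + b)/b)
   = √(2 × 54,350 × 417 / 10.4) · √((10.4 + 135) / 135)
   = 2,087.691 × 1.0378 ≈ 2,166.61

2,167 drums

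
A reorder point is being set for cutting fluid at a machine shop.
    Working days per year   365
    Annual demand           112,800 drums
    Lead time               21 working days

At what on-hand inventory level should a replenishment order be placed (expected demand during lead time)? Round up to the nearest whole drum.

Daily demand d = 112,800 / 365 = 309.041 drums/day
Demand during lead time = 309.041 × 21 = 6,489.86
Reorder point = 6,489.86 → round up

6,490 drums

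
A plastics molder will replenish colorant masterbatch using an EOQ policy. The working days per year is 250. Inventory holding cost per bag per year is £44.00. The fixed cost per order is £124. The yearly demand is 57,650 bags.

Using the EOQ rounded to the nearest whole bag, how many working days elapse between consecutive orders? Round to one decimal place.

Optimal lot size Q* = (2 × 57,650 × £124 / £44)^½ ≈ 570.03 → Q = 570 bags
Days between orders = 250 / (D/Q) = 250 / 101.140 ≈ 2.472

2.5 days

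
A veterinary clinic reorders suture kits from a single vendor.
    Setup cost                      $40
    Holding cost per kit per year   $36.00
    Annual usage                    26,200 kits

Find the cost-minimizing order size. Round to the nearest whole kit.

EOQ = √(2DS/H) = √(2 × 26,200 × 40 / 36)
    = √(58,222.22) ≈ 241.29

241 kits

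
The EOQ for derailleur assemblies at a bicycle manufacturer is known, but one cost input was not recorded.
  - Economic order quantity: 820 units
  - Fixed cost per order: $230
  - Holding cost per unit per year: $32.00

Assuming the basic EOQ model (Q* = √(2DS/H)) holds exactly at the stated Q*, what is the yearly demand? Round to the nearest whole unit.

46,776 units per year

EOQ relation: Q² = 2DS/H, so rearrange for the unknown.
D = Q²H / (2S) = 820² × 32 / (2 × 230) = 46,775.65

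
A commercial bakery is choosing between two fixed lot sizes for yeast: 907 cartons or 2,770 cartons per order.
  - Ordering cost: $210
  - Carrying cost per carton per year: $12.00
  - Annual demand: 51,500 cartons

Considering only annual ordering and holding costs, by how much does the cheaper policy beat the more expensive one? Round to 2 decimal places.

Annual cost at Q: ordering D·S/Q plus holding Q·H/2.
TC(907) = (51,500/907)×210 + (907/2)×12 = $17,365.93
TC(2,770) = (51,500/2,770)×210 + (2,770/2)×12 = $20,524.33
Lots of 907 are cheaper by $3,158.41.

$3,158.41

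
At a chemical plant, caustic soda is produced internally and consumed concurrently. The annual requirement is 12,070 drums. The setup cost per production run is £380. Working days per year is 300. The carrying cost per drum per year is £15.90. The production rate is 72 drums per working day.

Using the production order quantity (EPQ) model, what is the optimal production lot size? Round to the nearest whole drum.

Daily demand d = 12,070/300 = 40.233; p = 72; 1 − d/p = 0.44120
EPQ = √(2DS / (H(1 − d/p)))
    = √(2 × 12,070 × 380 / (15.9 × 0.44120)) ≈ 1,143.52

1,144 drums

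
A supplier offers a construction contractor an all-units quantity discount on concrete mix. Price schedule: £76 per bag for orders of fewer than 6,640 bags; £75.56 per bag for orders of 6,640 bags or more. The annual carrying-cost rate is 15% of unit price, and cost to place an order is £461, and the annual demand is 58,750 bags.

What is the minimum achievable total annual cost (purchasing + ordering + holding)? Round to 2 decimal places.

H₁ = 15%×£76 = £11.4000;  H₂ = 15%×£75.56 = £11.3340
EOQ₁ = √(2×58,750×461/11.4000) = 2,179.80  (< 6,640, feasible at tier 1)
EOQ₂ = √(2×58,750×461/11.3340) = 2,186.14  (< 6,640 → use Q = 6,640 at tier-2 price)
TC(tier 1 (EOQ₁), Q≈2,179.8) = £4,489,849.74
TC(tier 2, Q≈6,640.0) = £4,480,857.76
Minimum at tier 2: £4,480,857.76

£4,480,857.76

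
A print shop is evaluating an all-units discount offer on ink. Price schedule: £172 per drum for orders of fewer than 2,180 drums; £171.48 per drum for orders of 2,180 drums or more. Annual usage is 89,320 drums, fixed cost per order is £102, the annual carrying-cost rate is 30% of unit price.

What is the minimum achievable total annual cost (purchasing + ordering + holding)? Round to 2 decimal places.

H₁ = 30%×£172 = £51.6000;  H₂ = 30%×£171.48 = £51.4440
EOQ₁ = √(2×89,320×102/51.6000) = 594.24  (< 2,180, feasible at tier 1)
EOQ₂ = √(2×89,320×102/51.4440) = 595.14  (< 2,180 → use Q = 2,180 at tier-2 price)
TC(tier 1 (EOQ₁), Q≈594.2) = £15,393,702.98
TC(tier 2, Q≈2,180.0) = £15,376,846.75
Minimum at tier 2: £15,376,846.75

£15,376,846.75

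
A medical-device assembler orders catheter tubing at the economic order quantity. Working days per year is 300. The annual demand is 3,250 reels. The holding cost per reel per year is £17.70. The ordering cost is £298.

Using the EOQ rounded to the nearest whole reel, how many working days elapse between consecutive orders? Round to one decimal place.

30.6 days

Q* = √(2·D·S / H) = √(2·3,250·298 / 17.7) = √109,435.0 ≈ 330.81 → Q = 331 reels
Days between orders = 300 / (D/Q) = 300 / 9.819 ≈ 30.554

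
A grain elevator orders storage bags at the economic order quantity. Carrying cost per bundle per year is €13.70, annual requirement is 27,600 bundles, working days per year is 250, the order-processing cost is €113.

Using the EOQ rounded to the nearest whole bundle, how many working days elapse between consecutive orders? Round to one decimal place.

Q* = √(2·D·S / H) = √(2·27,600·113 / 13.7) = √455,299.3 ≈ 674.76 → Q = 675 bundles
Cycle time = (working days × Q)/D = (250 × 675) / 27,600 = 6.114 days

6.1 days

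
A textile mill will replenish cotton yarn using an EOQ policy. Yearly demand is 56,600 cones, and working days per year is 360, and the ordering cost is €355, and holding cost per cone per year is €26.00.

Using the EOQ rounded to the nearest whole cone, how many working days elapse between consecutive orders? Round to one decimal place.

7.9 days

Optimal lot size Q* = (2 × 56,600 × €355 / €26)^½ ≈ 1,243.23 → Q = 1,243 cones
T = Q/D × 360 days = 1,243/56,600 × 360 = 7.906 days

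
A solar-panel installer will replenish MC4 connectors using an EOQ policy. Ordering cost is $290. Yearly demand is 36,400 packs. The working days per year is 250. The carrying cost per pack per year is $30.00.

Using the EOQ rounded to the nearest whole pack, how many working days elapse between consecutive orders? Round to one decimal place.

5.8 days

Q* = √(2·D·S / H) = √(2·36,400·290 / 30) = √703,733.3 ≈ 838.89 → Q = 839 packs
Days between orders = 250 / (D/Q) = 250 / 43.385 ≈ 5.762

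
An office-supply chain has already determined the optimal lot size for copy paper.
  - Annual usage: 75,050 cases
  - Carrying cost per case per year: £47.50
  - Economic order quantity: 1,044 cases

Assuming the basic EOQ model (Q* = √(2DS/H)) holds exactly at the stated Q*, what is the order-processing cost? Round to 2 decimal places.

EOQ relation: Q² = 2DS/H, so rearrange for the unknown.
S = Q²H / (2D) = 1,044² × 47.5 / (2 × 75,050) = 344.9165

£344.92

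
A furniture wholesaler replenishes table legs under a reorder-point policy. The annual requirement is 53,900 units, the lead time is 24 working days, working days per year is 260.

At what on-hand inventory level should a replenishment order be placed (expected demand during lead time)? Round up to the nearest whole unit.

4,976 units

Daily demand d = 53,900 / 260 = 207.308 units/day
Demand during lead time = 207.308 × 24 = 4,975.38
Reorder point = 4,975.38 → round up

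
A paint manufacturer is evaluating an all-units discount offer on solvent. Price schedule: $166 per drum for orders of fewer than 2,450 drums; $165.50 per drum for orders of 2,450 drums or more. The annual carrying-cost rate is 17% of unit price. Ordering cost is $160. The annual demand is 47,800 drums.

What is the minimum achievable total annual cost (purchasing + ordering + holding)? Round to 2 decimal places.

H₁ = 17%×$166 = $28.2200;  H₂ = 17%×$165.50 = $28.1350
EOQ₁ = √(2×47,800×160/28.2200) = 736.22  (< 2,450, feasible at tier 1)
EOQ₂ = √(2×47,800×160/28.1350) = 737.34  (< 2,450 → use Q = 2,450 at tier-2 price)
TC(tier 1 (EOQ₁), Q≈736.2) = $7,955,576.26
TC(tier 2, Q≈2,450.0) = $7,948,487.01
Minimum at tier 2: $7,948,487.01

$7,948,487.01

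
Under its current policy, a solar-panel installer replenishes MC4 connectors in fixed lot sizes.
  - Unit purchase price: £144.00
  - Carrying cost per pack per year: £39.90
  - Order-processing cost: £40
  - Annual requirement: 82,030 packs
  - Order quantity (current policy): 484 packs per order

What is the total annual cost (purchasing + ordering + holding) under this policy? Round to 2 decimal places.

£11,828,755.14

Annual ordering cost = (D/Q)·S = (82,030/484) × 40 = £6,779.34
Annual holding cost  = (Q/2)·H = (484/2) × 39.9 = £9,655.80
Purchase cost = D·C = 82,030 × 144 = £11,812,320.00
Total = £6,779.34 + £9,655.80 + £11,812,320.00 = £11,828,755.14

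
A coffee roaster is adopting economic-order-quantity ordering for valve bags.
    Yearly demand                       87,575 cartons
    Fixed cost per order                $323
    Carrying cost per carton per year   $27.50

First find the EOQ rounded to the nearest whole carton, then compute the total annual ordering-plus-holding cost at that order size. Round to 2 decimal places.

$39,443.25

2DS/H = 2·87,575·323/27.5 = 2,057,216.36
EOQ = √2,057,216.36 ≈ 1,434.30 → Q = 1,434 cartons
Orders/yr = 87,575/1,434 = 61.070; ordering cost = 61.070 × $323 = $19,725.75
Average inventory = 1,434/2 = 717; holding cost = 717 × $27.5 = $19,717.50
Total = $19,725.75 + $19,717.50 = $39,443.25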